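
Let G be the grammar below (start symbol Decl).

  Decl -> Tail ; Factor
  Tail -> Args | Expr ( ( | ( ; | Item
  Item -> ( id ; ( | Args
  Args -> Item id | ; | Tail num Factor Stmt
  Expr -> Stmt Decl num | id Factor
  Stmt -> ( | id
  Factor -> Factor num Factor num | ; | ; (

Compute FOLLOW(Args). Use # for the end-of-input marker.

{ ;, id, num }

In Tail -> Args: Args is at the end, add FOLLOW(Tail) = { ;, num }.
In Item -> Args: Args is at the end, add FOLLOW(Item) = { ;, id, num }.
Union: FOLLOW(Args) = { ;, id, num }.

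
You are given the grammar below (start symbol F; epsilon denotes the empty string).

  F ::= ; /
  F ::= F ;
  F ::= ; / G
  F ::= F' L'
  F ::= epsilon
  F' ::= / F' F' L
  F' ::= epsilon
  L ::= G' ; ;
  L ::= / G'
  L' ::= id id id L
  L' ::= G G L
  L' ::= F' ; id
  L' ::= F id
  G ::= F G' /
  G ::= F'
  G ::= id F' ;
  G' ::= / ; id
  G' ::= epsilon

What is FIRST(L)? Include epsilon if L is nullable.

From L ::= G' ; ;: G' nullable, take FIRST(G') ∪ {;} = { /, ; }.
L ::= / G' contributes {/}.
Union: FIRST(L) = { /, ; }.

{ /, ; }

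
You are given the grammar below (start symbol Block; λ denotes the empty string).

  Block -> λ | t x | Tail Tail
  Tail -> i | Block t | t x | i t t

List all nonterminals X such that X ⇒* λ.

{ Block }

Directly nullable (have an λ-production): Block.
No other nonterminal has a production whose RHS symbols are all nullable.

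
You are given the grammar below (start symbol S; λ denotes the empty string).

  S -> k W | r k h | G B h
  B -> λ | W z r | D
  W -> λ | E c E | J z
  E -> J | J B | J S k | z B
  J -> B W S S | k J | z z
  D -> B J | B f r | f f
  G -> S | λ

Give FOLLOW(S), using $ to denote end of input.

{ $, c, f, h, k, r, z }

S is the start symbol, so $ ∈ FOLLOW(S).
In E -> J S k: add FIRST(k) = { k }.
In J -> B W S S: add FIRST(S) = { f, h, k, r, z }.
In J -> B W S S: S is at the end, add FOLLOW(J) = { $, c, f, h, k, r, z }.
In G -> S: S is at the end, add FOLLOW(G) = { f, h, k, r, z }.
Union: FOLLOW(S) = { $, c, f, h, k, r, z }.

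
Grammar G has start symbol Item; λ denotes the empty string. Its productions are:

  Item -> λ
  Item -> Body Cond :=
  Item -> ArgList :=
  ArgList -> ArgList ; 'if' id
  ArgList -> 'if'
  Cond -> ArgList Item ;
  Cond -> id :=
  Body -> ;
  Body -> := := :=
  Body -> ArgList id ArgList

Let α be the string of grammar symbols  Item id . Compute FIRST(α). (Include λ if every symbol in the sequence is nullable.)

{ 'if', :=, ;, id }

Add FIRST(Item)\{λ} = { 'if', :=, ; }; Item is nullable, continue.
id is a terminal; add {id} and stop.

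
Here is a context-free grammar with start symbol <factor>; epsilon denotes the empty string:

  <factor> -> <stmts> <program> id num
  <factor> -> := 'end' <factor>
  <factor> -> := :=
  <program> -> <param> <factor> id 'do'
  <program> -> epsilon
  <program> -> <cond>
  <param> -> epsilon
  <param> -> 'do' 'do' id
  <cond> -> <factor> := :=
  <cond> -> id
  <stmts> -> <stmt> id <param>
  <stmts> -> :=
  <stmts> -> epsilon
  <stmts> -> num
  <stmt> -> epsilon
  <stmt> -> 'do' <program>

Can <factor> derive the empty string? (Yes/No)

No

Nullable nonterminals: <param>, <program>, <stmt>, <stmts>.
No production of <factor> has an RHS whose symbols are all nullable, so <factor> is not nullable.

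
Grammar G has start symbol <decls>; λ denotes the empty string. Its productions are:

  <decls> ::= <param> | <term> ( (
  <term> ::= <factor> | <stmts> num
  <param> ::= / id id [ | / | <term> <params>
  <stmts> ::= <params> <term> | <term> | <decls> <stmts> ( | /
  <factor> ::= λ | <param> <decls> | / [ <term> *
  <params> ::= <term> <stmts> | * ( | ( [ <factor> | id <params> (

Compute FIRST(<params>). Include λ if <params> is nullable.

{ (, *, /, id, num, λ }

From <params> ::= <term> <stmts>: <term>, <stmts> nullable, take FIRST(<term>) ∪ FIRST(<stmts>) = { (, *, /, id, num }; also λ since the whole RHS is nullable.
<params> ::= * ( contributes {*}.
<params> ::= ( [ <factor> contributes {(}.
<params> ::= id <params> ( contributes {id}.
Union: FIRST(<params>) = { (, *, /, id, num, λ }.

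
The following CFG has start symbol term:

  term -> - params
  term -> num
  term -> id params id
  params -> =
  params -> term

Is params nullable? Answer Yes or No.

No nonterminal in this grammar is nullable.
No production of params has an RHS whose symbols are all nullable, so params is not nullable.

No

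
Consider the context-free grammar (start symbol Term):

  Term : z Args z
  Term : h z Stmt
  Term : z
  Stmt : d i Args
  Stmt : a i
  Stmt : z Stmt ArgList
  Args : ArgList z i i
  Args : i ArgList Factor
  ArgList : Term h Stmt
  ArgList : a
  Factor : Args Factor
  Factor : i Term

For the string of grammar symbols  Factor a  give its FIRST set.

Add FIRST(Factor) = { a, h, i, z }; Factor is not nullable, stop.

{ a, h, i, z }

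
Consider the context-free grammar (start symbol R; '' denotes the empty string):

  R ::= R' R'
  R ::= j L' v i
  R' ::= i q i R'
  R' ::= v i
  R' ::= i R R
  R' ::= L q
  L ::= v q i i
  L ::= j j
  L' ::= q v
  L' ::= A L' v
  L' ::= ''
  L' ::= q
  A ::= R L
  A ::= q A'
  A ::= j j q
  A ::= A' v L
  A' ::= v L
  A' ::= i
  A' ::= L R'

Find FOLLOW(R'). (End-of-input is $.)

In R ::= R' R': add FIRST(R') = { i, j, v }.
In R ::= R' R': R' is at the end, add FOLLOW(R) = { $, i, j, q, v }.
In R' ::= i q i R': R' is at the end, add FOLLOW(R') = { $, i, j, q, v }.
In A' ::= L R': R' is at the end, add FOLLOW(A') = { i, j, q, v }.
Union: FOLLOW(R') = { $, i, j, q, v }.

{ $, i, j, q, v }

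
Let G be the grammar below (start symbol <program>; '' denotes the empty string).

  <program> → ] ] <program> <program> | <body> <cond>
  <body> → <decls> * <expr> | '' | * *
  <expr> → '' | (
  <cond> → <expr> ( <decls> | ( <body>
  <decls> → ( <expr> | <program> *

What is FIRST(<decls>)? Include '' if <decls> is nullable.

<decls> → ( <expr> contributes {(}.
From <decls> → <program> *: add FIRST(<program>) = { (, *, ] }.
Union: FIRST(<decls>) = { (, *, ] }.

{ (, *, ] }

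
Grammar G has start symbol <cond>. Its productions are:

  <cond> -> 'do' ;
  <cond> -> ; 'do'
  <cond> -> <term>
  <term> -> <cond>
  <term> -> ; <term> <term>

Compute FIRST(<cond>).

{ 'do', ; }

<cond> -> 'do' ; contributes {'do'}.
<cond> -> ; 'do' contributes {;}.
From <cond> -> <term>: add FIRST(<term>) = { 'do', ; }.
Union: FIRST(<cond>) = { 'do', ; }.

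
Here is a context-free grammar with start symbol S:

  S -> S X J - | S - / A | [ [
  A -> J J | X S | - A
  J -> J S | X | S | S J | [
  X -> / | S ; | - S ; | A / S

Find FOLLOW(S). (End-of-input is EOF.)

{ EOF, -, /, ;, [ }

S is the start symbol, so EOF ∈ FOLLOW(S).
In S -> S X J -: add FIRST(X J -) = { -, /, [ }.
In S -> S - / A: add FIRST(- / A) = { - }.
In A -> X S: S is at the end, add FOLLOW(A) = { EOF, -, /, ;, [ }.
In J -> J S: S is at the end, add FOLLOW(J) = { EOF, -, /, ;, [ }.
In J -> S: S is at the end, add FOLLOW(J) = { EOF, -, /, ;, [ }.
In J -> S J: add FIRST(J) = { -, /, [ }.
In X -> S ;: add FIRST(;) = { ; }.
In X -> - S ;: add FIRST(;) = { ; }.
In X -> A / S: S is at the end, add FOLLOW(X) = { EOF, -, /, ;, [ }.
Union: FOLLOW(S) = { EOF, -, /, ;, [ }.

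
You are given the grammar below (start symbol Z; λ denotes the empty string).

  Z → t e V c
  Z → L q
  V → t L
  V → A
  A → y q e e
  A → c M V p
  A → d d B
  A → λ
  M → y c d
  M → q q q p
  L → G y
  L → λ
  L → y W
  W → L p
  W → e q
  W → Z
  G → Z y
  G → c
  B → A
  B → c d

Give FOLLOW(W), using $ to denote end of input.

In L → y W: W is at the end, add FOLLOW(L) = { c, p, q }.
Union: FOLLOW(W) = { c, p, q }.

{ c, p, q }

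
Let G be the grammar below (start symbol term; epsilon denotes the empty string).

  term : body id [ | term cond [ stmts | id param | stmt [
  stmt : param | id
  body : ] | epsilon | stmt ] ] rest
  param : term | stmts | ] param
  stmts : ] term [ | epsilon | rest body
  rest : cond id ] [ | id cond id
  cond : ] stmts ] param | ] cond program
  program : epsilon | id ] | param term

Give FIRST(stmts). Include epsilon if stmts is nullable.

{ ], id, epsilon }

stmts : ] term [ contributes {]}.
stmts : epsilon contributes epsilon.
From stmts : rest body: add FIRST(rest) = { ], id }.
Union: FIRST(stmts) = { ], id, epsilon }.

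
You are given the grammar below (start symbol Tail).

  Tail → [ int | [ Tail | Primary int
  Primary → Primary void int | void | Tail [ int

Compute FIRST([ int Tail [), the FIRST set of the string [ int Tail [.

{ [ }

[ is a terminal; add {[} and stop.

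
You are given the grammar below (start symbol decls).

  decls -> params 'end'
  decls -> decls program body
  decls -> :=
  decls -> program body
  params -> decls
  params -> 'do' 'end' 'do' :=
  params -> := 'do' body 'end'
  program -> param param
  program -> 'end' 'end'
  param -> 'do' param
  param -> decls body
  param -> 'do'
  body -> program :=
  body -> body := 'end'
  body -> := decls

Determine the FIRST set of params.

{ 'do', 'end', := }

From params -> decls: add FIRST(decls) = { 'do', 'end', := }.
params -> 'do' 'end' 'do' := contributes {'do'}.
params -> := 'do' body 'end' contributes {:=}.
Union: FIRST(params) = { 'do', 'end', := }.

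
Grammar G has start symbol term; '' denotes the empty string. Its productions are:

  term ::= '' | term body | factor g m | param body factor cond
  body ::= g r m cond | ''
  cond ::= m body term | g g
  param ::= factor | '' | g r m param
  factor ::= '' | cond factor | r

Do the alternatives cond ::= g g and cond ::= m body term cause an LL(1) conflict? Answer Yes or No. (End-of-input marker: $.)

FIRST(g g) = { g } and FIRST(m body term) = { m }.
The FIRST sets are disjoint and neither alternative is nullable — no conflict.

No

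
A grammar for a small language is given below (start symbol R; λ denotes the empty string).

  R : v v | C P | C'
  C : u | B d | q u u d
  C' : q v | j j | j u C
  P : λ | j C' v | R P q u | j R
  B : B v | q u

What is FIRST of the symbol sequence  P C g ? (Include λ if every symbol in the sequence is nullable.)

Add FIRST(P)\{λ} = { j, q, u, v }; P is nullable, continue.
Add FIRST(C) = { q, u }; C is not nullable, stop.

{ j, q, u, v }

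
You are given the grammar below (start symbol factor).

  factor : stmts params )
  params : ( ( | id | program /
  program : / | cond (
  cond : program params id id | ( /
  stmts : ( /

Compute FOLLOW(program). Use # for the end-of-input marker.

In params : program /: add FIRST(/) = { / }.
In cond : program params id id: add FIRST(params id id) = { (, /, id }.
Union: FOLLOW(program) = { (, /, id }.

{ (, /, id }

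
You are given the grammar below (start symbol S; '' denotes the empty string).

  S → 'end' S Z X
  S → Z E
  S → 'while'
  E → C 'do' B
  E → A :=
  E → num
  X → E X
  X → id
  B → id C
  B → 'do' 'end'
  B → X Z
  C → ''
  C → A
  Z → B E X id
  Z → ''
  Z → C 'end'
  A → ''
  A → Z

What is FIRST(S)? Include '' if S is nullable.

{ 'do', 'end', 'while', :=, id, num }

S → 'end' S Z X contributes {'end'}.
From S → Z E: Z nullable, take FIRST(Z) ∪ FIRST(E) = { 'do', 'end', :=, id, num }.
S → 'while' contributes {'while'}.
Union: FIRST(S) = { 'do', 'end', 'while', :=, id, num }.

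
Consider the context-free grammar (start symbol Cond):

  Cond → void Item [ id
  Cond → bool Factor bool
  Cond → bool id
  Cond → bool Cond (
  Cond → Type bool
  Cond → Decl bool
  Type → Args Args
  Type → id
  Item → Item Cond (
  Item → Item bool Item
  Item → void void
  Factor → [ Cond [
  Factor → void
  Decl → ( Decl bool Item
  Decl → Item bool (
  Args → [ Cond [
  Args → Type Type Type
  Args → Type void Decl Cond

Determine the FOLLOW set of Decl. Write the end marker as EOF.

In Cond → Decl bool: add FIRST(bool) = { bool }.
In Decl → ( Decl bool Item: add FIRST(bool Item) = { bool }.
In Args → Type void Decl Cond: add FIRST(Cond) = { (, [, bool, id, void }.
Union: FOLLOW(Decl) = { (, [, bool, id, void }.

{ (, [, bool, id, void }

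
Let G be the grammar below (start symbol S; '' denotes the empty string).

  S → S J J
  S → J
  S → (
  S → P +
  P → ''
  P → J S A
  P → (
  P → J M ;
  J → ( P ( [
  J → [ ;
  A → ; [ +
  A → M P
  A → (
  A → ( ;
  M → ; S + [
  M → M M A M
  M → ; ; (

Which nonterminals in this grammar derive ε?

Directly nullable (have an ''-production): P.
No other nonterminal has a production whose RHS symbols are all nullable.

{ P }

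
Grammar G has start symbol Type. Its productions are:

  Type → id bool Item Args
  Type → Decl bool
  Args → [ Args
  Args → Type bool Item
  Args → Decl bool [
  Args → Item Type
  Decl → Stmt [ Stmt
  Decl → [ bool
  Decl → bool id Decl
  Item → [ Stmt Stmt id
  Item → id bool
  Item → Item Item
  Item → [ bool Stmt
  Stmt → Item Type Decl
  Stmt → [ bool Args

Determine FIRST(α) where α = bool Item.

{ bool }

bool is a terminal; add {bool} and stop.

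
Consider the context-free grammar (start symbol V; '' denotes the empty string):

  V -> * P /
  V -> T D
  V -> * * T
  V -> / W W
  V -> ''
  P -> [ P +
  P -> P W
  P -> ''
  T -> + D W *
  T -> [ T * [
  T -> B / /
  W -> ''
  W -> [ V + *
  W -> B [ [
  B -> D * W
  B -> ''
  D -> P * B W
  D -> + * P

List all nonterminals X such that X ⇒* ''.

{ B, P, V, W }

Directly nullable (have an ''-production): V, P, W, B.
No other nonterminal has a production whose RHS symbols are all nullable.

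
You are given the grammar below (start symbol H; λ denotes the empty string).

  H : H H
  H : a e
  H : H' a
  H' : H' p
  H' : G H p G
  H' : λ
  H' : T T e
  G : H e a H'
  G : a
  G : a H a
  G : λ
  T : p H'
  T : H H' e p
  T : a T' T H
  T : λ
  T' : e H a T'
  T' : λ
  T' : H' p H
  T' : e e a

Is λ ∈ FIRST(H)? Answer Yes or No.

Nullable nonterminals: G, H', T, T'.
No production of H has an RHS whose symbols are all nullable, so H is not nullable.

No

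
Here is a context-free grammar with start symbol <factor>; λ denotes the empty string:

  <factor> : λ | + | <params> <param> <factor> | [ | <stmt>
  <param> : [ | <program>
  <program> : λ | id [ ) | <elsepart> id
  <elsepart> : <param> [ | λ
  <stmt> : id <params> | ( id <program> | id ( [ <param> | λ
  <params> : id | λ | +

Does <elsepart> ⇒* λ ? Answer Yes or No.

Yes

<elsepart> has an λ-production, so <elsepart> ⇒ λ.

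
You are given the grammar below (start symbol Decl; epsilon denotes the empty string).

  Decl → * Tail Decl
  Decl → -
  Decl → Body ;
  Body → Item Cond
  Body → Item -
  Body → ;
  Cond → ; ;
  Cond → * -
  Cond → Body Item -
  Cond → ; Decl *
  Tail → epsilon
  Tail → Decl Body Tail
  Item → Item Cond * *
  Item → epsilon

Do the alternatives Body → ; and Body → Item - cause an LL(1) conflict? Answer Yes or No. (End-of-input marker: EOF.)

FIRST(;) = { ; } and FIRST(Item -) = { *, -, ; }.
Both contain ;, so the two alternatives are not disjoint — LL(1) conflict.

Yes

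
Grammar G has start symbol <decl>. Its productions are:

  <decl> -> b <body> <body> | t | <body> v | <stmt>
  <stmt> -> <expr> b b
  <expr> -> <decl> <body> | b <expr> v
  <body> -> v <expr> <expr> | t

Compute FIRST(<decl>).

{ b, t, v }

<decl> -> b <body> <body> contributes {b}.
<decl> -> t contributes {t}.
From <decl> -> <body> v: add FIRST(<body>) = { t, v }.
From <decl> -> <stmt>: add FIRST(<stmt>) = { b, t, v }.
Union: FIRST(<decl>) = { b, t, v }.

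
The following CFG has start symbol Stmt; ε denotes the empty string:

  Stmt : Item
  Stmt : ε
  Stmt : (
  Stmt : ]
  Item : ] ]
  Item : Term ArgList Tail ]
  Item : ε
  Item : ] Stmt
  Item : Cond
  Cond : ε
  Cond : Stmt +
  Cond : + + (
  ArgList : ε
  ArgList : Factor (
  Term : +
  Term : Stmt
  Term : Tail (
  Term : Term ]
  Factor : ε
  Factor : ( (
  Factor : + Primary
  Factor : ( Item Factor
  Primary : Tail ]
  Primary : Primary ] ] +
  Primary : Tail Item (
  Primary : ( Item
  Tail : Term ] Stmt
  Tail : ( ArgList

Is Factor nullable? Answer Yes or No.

Factor has an ε-production, so Factor ⇒ ε.

Yes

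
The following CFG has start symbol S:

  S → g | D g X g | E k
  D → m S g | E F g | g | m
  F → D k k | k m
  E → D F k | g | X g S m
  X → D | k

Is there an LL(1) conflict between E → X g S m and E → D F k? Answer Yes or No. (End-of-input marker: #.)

FIRST(X g S m) = { g, k, m } and FIRST(D F k) = { g, k, m }.
Both contain g, so the two alternatives are not disjoint — LL(1) conflict.

Yes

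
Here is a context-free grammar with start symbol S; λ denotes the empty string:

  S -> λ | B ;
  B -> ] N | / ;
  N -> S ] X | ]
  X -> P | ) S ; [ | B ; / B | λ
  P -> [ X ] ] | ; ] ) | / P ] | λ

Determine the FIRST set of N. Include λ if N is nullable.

{ /, ] }

From N -> S ] X: S nullable, take FIRST(S) ∪ {]} = { /, ] }.
N -> ] contributes {]}.
Union: FIRST(N) = { /, ] }.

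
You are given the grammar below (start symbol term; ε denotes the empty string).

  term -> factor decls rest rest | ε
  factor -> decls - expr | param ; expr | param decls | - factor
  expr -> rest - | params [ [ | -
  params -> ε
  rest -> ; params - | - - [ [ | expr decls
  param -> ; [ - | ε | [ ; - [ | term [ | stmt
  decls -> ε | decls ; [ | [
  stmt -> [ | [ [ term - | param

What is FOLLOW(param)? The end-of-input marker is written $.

In factor -> param ; expr: add FIRST(; expr) = { ; }.
In factor -> param decls: add FIRST(decls)\{ε} = { ;, [ }.
  Since decls is nullable, also add FOLLOW(factor) = { -, ;, [ }.
In stmt -> param: param is at the end, add FOLLOW(stmt) = { -, ;, [ }.
Union: FOLLOW(param) = { -, ;, [ }.

{ -, ;, [ }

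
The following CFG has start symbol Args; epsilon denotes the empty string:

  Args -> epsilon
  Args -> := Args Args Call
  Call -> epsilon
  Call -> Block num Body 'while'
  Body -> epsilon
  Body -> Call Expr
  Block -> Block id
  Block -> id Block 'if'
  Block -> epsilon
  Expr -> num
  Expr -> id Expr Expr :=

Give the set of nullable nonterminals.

{ Args, Block, Body, Call }

Directly nullable (have an epsilon-production): Args, Call, Body, Block.
No other nonterminal has a production whose RHS symbols are all nullable.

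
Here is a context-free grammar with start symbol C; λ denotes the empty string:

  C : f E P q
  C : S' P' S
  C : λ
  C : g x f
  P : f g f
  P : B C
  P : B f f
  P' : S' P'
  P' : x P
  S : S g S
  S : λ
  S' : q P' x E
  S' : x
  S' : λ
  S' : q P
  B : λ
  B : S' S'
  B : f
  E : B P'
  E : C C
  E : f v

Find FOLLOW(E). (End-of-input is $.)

{ $, f, g, q, x }

In C : f E P q: add FIRST(P q) = { f, g, q, x }.
In S' : q P' x E: E is at the end, add FOLLOW(S') = { $, f, g, q, x }.
Union: FOLLOW(E) = { $, f, g, q, x }.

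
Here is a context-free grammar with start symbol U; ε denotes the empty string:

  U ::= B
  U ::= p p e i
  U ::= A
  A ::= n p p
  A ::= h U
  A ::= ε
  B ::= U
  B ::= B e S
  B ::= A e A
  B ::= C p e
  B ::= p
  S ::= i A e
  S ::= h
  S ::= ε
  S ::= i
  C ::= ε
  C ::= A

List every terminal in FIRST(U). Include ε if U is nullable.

{ e, h, n, p, ε }

From U ::= B: add FIRST(B) = { e, h, n, p, ε } (including ε since B is nullable).
U ::= p p e i contributes {p}.
From U ::= A: add FIRST(A) = { h, n, ε } (including ε since A is nullable).
Union: FIRST(U) = { e, h, n, p, ε }.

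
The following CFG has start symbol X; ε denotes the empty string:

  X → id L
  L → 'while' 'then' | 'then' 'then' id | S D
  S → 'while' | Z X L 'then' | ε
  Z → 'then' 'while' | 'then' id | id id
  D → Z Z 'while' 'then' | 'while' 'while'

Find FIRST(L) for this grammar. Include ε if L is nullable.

L → 'while' 'then' contributes {'while'}.
L → 'then' 'then' id contributes {'then'}.
From L → S D: S nullable, take FIRST(S) ∪ FIRST(D) = { 'then', 'while', id }.
Union: FIRST(L) = { 'then', 'while', id }.

{ 'then', 'while', id }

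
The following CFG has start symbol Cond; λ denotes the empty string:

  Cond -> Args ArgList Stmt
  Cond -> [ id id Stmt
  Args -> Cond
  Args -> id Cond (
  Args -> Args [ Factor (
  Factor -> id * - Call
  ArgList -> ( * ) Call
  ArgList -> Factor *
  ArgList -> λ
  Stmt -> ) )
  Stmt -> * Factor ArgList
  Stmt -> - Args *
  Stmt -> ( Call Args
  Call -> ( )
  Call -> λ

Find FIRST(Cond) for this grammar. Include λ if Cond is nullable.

{ [, id }

From Cond -> Args ArgList Stmt: add FIRST(Args) = { [, id }.
Cond -> [ id id Stmt contributes {[}.
Union: FIRST(Cond) = { [, id }.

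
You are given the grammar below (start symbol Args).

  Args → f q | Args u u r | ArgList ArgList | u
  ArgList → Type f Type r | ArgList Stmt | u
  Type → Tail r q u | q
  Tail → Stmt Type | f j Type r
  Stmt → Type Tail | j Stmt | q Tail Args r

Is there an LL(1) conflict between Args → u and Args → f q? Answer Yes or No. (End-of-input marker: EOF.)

No

FIRST(u) = { u } and FIRST(f q) = { f }.
The FIRST sets are disjoint and neither alternative is nullable — no conflict.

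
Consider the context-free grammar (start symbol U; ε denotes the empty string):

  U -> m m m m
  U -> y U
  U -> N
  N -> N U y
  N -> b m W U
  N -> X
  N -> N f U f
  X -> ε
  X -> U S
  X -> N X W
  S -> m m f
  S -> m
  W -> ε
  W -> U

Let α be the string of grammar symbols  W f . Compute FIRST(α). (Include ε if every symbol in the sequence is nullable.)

Add FIRST(W)\{ε} = { b, f, m, y }; W is nullable, continue.
f is a terminal; add {f} and stop.

{ b, f, m, y }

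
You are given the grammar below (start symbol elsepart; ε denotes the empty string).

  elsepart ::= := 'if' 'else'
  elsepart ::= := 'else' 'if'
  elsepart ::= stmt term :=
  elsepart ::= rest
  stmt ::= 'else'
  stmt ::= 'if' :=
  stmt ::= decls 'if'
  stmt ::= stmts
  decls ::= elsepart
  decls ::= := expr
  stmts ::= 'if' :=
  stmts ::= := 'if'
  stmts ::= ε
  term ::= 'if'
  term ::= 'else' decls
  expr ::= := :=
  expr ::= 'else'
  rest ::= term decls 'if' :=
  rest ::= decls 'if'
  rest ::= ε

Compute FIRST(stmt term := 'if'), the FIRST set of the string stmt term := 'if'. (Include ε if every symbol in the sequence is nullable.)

Add FIRST(stmt)\{ε} = { 'else', 'if', := }; stmt is nullable, continue.
Add FIRST(term) = { 'else', 'if' }; term is not nullable, stop.

{ 'else', 'if', := }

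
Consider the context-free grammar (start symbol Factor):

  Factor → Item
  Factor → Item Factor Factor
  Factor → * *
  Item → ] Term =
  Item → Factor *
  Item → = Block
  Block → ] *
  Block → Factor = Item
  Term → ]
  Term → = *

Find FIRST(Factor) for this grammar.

From Factor → Item: add FIRST(Item) = { *, =, ] }.
From Factor → Item Factor Factor: add FIRST(Item) = { *, =, ] }.
Factor → * * contributes {*}.
Union: FIRST(Factor) = { *, =, ] }.

{ *, =, ] }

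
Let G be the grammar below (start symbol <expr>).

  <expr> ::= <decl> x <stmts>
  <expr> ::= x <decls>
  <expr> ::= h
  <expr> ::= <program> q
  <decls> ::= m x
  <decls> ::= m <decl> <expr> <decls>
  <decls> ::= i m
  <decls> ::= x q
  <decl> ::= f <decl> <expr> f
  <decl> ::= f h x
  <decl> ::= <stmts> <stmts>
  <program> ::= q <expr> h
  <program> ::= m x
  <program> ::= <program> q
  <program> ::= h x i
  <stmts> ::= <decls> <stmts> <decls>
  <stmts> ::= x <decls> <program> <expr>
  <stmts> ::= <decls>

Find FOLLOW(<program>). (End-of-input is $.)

In <expr> ::= <program> q: add FIRST(q) = { q }.
In <program> ::= <program> q: add FIRST(q) = { q }.
In <stmts> ::= x <decls> <program> <expr>: add FIRST(<expr>) = { f, h, i, m, q, x }.
Union: FOLLOW(<program>) = { f, h, i, m, q, x }.

{ f, h, i, m, q, x }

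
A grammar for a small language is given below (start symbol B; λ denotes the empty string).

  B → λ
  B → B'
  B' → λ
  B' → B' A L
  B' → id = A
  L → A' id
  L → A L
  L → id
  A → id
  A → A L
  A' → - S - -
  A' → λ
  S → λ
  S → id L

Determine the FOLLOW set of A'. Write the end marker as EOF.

{ id }

In L → A' id: add FIRST(id) = { id }.
Union: FOLLOW(A') = { id }.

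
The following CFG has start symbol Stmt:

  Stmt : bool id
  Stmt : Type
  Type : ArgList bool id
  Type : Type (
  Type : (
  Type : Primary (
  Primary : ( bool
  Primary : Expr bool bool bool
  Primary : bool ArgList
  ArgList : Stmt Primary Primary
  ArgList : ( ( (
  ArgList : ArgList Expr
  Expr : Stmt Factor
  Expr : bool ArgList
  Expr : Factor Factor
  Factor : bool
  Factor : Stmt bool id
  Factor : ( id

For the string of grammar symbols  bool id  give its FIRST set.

bool is a terminal; add {bool} and stop.

{ bool }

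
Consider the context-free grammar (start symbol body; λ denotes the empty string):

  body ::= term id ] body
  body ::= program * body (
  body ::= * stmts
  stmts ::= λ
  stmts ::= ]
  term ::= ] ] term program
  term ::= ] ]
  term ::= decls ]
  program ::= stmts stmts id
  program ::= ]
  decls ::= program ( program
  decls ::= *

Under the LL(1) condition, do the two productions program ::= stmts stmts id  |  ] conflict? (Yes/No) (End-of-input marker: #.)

FIRST(stmts stmts id) = { ], id } and FIRST(]) = { ] }.
Both contain ], so the two alternatives are not disjoint — LL(1) conflict.

Yes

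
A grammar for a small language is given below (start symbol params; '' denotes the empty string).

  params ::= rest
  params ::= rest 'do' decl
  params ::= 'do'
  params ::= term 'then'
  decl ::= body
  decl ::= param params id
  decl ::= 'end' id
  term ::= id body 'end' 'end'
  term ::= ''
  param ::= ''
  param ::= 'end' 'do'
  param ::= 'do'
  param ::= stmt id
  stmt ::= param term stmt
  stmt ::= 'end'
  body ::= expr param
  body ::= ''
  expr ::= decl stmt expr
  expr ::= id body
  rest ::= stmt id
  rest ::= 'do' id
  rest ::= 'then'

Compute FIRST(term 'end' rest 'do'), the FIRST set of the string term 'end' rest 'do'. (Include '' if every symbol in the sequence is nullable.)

{ 'end', id }

Add FIRST(term)\{''} = { id }; term is nullable, continue.
'end' is a terminal; add {'end'} and stop.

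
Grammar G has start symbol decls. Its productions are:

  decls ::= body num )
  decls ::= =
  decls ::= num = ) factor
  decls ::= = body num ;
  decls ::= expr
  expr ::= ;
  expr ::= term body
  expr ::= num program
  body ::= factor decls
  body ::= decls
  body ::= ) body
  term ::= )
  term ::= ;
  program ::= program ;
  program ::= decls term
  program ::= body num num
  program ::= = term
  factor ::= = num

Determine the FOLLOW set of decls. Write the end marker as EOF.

decls is the start symbol, so EOF ∈ FOLLOW(decls).
In body ::= factor decls: decls is at the end, add FOLLOW(body) = { EOF, ), ;, num }.
In body ::= decls: decls is at the end, add FOLLOW(body) = { EOF, ), ;, num }.
In program ::= decls term: add FIRST(term) = { ), ; }.
Union: FOLLOW(decls) = { EOF, ), ;, num }.

{ EOF, ), ;, num }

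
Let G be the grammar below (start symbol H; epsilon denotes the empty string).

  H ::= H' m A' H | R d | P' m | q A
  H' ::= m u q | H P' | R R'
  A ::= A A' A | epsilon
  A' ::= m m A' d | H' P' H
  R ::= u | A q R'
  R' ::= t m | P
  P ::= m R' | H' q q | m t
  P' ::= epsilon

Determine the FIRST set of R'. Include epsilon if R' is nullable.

R' ::= t m contributes {t}.
From R' ::= P: add FIRST(P) = { m, q, u }.
Union: FIRST(R') = { m, q, t, u }.

{ m, q, t, u }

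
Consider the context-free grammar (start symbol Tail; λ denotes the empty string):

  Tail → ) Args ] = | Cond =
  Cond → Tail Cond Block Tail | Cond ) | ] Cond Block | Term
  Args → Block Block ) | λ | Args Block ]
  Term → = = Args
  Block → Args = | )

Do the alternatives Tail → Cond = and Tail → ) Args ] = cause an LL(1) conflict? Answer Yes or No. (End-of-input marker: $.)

Yes

FIRST(Cond =) = { ), =, ] } and FIRST() Args ] =) = { ) }.
Both contain ), so the two alternatives are not disjoint — LL(1) conflict.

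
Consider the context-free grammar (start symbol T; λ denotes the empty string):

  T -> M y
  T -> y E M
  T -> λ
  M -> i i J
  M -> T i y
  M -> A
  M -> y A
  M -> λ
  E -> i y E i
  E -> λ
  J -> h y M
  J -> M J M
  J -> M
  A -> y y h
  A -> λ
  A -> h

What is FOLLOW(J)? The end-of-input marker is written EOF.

{ EOF, h, i, y }

In M -> i i J: J is at the end, add FOLLOW(M) = { EOF, h, i, y }.
In J -> M J M: add FIRST(M)\{λ} = { h, i, y }.
  Since M is nullable, also add FOLLOW(J) = { EOF, h, i, y }.
Union: FOLLOW(J) = { EOF, h, i, y }.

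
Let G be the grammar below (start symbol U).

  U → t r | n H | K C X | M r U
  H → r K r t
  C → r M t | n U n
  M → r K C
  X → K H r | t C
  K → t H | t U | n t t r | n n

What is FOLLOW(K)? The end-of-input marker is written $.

In U → K C X: add FIRST(C X) = { n, r }.
In H → r K r t: add FIRST(r t) = { r }.
In M → r K C: add FIRST(C) = { n, r }.
In X → K H r: add FIRST(H r) = { r }.
Union: FOLLOW(K) = { n, r }.

{ n, r }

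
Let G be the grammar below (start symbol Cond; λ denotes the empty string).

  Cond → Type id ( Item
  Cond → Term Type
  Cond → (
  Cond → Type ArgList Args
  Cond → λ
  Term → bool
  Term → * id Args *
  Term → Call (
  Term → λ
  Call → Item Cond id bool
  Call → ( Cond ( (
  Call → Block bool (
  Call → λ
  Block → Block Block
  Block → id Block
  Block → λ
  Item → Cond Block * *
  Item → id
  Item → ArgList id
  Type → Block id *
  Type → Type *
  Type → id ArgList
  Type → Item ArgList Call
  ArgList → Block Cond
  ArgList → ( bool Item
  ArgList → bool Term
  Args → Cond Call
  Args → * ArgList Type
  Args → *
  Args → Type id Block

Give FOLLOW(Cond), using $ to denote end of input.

Cond is the start symbol, so $ ∈ FOLLOW(Cond).
In Call → Item Cond id bool: add FIRST(id bool) = { id }.
In Call → ( Cond ( (: add FIRST(( () = { ( }.
In Item → Cond Block * *: add FIRST(Block * *) = { *, id }.
In ArgList → Block Cond: Cond is at the end, add FOLLOW(ArgList) = { $, (, *, bool, id }.
In Args → Cond Call: add FIRST(Call)\{λ} = { (, *, bool, id }.
  Since Call is nullable, also add FOLLOW(Args) = { $, (, *, bool, id }.
Union: FOLLOW(Cond) = { $, (, *, bool, id }.

{ $, (, *, bool, id }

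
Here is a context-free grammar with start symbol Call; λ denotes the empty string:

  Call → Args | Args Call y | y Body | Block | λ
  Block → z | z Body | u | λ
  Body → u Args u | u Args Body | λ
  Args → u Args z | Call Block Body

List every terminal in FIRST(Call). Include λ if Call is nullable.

{ u, y, z, λ }

From Call → Args: add FIRST(Args) = { u, y, z, λ } (including λ since Args is nullable).
From Call → Args Call y: Args, Call nullable, take FIRST(Args) ∪ FIRST(Call) ∪ {y} = { u, y, z }.
Call → y Body contributes {y}.
From Call → Block: add FIRST(Block) = { u, z, λ } (including λ since Block is nullable).
Call → λ contributes λ.
Union: FIRST(Call) = { u, y, z, λ }.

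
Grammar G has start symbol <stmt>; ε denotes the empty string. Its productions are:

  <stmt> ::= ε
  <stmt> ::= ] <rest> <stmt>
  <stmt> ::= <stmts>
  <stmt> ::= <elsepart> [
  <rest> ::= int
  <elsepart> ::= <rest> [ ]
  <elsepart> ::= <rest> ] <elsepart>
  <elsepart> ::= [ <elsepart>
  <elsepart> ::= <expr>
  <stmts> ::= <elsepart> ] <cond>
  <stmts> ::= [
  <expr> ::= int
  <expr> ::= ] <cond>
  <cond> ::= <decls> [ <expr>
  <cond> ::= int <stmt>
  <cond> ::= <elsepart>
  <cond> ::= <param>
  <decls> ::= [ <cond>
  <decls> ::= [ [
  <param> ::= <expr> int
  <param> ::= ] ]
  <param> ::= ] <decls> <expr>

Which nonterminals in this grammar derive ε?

Directly nullable (have an ε-production): <stmt>.
No other nonterminal has a production whose RHS symbols are all nullable.

{ <stmt> }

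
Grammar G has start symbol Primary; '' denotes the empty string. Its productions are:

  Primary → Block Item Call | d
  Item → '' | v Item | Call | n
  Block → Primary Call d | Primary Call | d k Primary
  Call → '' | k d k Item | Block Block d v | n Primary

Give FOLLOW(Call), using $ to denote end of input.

In Primary → Block Item Call: Call is at the end, add FOLLOW(Primary) = { $, d, k, n, v }.
In Item → Call: Call is at the end, add FOLLOW(Item) = { $, d, k, n, v }.
In Block → Primary Call d: add FIRST(d) = { d }.
In Block → Primary Call: Call is at the end, add FOLLOW(Block) = { $, d, k, n, v }.
Union: FOLLOW(Call) = { $, d, k, n, v }.

{ $, d, k, n, v }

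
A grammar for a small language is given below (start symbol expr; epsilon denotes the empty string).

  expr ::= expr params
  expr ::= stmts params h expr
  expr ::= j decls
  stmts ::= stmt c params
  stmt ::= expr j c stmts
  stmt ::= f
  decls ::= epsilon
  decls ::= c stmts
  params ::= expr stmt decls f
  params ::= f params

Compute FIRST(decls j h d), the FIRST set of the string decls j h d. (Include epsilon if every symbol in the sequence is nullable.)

Add FIRST(decls)\{epsilon} = { c }; decls is nullable, continue.
j is a terminal; add {j} and stop.

{ c, j }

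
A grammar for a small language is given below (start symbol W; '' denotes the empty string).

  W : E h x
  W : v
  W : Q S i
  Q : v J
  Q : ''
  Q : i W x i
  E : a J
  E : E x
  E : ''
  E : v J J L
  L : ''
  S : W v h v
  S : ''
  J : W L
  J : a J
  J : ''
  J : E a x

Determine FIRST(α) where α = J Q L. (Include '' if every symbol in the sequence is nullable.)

{ a, h, i, v, x, '' }

Add FIRST(J)\{''} = { a, h, i, v, x }; J is nullable, continue.
Add FIRST(Q)\{''} = { i, v }; Q is nullable, continue.
Add FIRST(L)\{''} = {  }; L is nullable, continue.
Every symbol is nullable, so include ''.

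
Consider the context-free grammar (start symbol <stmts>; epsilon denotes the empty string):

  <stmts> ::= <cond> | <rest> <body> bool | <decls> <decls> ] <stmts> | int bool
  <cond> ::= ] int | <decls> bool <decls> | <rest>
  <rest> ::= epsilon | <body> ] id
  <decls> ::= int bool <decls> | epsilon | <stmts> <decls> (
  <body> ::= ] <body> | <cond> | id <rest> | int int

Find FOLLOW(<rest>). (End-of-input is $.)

In <stmts> ::= <rest> <body> bool: add FIRST(<body> bool) = { (, ], bool, id, int }.
In <cond> ::= <rest>: <rest> is at the end, add FOLLOW(<cond>) = { $, (, ], bool, id, int }.
In <body> ::= id <rest>: <rest> is at the end, add FOLLOW(<body>) = { ], bool }.
Union: FOLLOW(<rest>) = { $, (, ], bool, id, int }.

{ $, (, ], bool, id, int }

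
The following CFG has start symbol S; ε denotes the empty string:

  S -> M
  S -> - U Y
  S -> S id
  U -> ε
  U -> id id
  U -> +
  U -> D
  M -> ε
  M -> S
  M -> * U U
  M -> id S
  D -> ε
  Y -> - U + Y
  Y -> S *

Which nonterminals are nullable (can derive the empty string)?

{ D, M, S, U }

Directly nullable (have an ε-production): U, M, D.
S -> M with every symbol nullable, so S is nullable.
No other nonterminal has a production whose RHS symbols are all nullable.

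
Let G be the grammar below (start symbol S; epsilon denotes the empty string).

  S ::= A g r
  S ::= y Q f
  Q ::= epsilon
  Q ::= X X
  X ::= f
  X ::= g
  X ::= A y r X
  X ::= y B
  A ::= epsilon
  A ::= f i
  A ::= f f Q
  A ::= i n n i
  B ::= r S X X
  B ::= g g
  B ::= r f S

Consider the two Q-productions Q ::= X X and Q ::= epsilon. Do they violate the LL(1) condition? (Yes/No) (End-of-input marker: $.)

FIRST(X X) = { f, g, i, y } and FIRST(epsilon) = { epsilon }.
The second alternative is nullable and FOLLOW(Q) = { f, g, y } shares f with FIRST of the first — conflict.

Yes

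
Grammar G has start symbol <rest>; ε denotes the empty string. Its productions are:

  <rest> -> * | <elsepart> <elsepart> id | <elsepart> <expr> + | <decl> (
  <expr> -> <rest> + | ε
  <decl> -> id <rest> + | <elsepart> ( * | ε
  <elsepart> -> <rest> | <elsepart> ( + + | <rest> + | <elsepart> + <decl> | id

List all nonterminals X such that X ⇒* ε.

{ <decl>, <expr> }

Directly nullable (have an ε-production): <expr>, <decl>.
No other nonterminal has a production whose RHS symbols are all nullable.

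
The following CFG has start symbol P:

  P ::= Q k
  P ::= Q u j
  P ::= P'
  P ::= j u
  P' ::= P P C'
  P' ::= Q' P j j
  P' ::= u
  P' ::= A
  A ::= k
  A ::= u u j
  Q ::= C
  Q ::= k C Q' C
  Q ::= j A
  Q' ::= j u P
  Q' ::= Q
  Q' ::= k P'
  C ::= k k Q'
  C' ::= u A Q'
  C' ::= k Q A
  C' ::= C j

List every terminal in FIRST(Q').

Q' ::= j u P contributes {j}.
From Q' ::= Q: add FIRST(Q) = { j, k }.
Q' ::= k P' contributes {k}.
Union: FIRST(Q') = { j, k }.

{ j, k }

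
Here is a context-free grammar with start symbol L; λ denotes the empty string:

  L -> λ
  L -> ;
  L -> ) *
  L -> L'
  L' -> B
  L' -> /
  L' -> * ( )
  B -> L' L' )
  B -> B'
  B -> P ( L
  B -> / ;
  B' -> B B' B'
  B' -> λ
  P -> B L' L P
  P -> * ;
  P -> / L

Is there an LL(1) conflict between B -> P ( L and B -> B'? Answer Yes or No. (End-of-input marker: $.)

Yes

FIRST(P ( L) = { ), *, /, ; } and FIRST(B') = { ), *, /, ;, λ }.
Both contain ), so the two alternatives are not disjoint — LL(1) conflict.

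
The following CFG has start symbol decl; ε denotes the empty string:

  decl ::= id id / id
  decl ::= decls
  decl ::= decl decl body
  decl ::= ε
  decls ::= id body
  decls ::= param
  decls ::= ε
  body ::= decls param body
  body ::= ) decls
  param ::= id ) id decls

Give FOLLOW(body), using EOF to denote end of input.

In decl ::= decl decl body: body is at the end, add FOLLOW(decl) = { EOF, ), id }.
In decls ::= id body: body is at the end, add FOLLOW(decls) = { EOF, ), id }.
In body ::= decls param body: body is at the end, add FOLLOW(body) = { EOF, ), id }.
Union: FOLLOW(body) = { EOF, ), id }.

{ EOF, ), id }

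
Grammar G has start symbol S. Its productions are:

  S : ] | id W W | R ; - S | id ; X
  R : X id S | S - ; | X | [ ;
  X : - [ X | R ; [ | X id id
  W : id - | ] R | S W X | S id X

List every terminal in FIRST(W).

W : id - contributes {id}.
W : ] R contributes {]}.
From W : S W X: add FIRST(S) = { -, [, ], id }.
From W : S id X: add FIRST(S) = { -, [, ], id }.
Union: FIRST(W) = { -, [, ], id }.

{ -, [, ], id }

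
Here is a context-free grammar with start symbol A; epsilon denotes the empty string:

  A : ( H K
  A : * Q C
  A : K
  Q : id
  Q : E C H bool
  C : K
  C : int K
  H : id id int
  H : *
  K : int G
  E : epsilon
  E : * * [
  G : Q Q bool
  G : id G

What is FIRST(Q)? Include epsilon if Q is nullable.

{ *, id, int }

Q : id contributes {id}.
From Q : E C H bool: E nullable, take FIRST(E) ∪ FIRST(C) = { *, int }.
Union: FIRST(Q) = { *, id, int }.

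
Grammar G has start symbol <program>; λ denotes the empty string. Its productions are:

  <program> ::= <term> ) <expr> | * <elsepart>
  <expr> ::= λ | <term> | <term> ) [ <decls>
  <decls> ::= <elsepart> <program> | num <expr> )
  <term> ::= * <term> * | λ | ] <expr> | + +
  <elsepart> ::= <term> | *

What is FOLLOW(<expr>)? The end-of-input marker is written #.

In <program> ::= <term> ) <expr>: <expr> is at the end, add FOLLOW(<program>) = { #, ), *, +, ] }.
In <decls> ::= num <expr> ): add FIRST()) = { ) }.
In <term> ::= ] <expr>: <expr> is at the end, add FOLLOW(<term>) = { #, ), *, +, ] }.
Union: FOLLOW(<expr>) = { #, ), *, +, ] }.

{ #, ), *, +, ] }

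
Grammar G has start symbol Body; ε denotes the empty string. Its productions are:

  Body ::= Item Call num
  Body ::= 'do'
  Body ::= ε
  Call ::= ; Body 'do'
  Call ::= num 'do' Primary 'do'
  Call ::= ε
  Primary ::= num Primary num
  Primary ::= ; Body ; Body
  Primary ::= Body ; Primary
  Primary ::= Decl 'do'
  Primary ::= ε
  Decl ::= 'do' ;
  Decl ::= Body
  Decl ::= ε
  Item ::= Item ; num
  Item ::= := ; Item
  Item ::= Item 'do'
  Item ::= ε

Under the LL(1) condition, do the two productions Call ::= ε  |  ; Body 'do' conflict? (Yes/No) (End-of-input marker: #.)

No

FIRST(ε) = { ε } and FIRST(; Body 'do') = { ; }.
The first is nullable but FOLLOW(Call) = { num } is disjoint from FIRST of the second.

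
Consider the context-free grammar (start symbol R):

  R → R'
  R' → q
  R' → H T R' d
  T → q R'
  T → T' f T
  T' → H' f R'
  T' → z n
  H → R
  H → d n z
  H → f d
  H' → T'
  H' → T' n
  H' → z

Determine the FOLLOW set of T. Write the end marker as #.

In R' → H T R' d: add FIRST(R' d) = { d, f, q }.
In T → T' f T: T is at the end, add FOLLOW(T) = { d, f, q }.
Union: FOLLOW(T) = { d, f, q }.

{ d, f, q }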